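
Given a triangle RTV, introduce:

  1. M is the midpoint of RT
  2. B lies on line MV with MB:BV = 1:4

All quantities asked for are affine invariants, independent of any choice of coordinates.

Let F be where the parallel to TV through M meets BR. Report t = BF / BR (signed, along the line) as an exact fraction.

Assign R = (0, 0), T = (1, 0), V = (0, 1) — the answer is frame-independent, so this choice is without loss of generality.
1. M is the midpoint of RT ⇒ M = (1/2, 0)
2. B lies on line MV with MB:BV = 1:4 ⇒ B = (2/5, 1/5)
through M parallel to TV: direction (-1, 1); meets BR at F = (1/3, 1/6)
F = B + t·(R−B) with t = 1/6

t = 1/6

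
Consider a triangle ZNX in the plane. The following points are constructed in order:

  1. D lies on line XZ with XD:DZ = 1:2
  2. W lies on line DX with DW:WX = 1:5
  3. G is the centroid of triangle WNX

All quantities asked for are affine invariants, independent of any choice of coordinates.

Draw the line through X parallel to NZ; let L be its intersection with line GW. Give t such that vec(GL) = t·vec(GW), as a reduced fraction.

t = 23/8

Work in coordinates with Z = (0, 0), N = (1, 0), X = (0, 1).
1. D lies on line XZ with XD:DZ = 1:2 ⇒ D = (0, 2/3)
2. W lies on line DX with DW:WX = 1:5 ⇒ W = (0, 13/18)
3. G is the centroid of triangle WNX ⇒ G = (1/3, 31/54)
through X parallel to NZ: direction (-1, 0); meets GW at L = (-5/8, 1)
L = G + t·(W−G) with t = 23/8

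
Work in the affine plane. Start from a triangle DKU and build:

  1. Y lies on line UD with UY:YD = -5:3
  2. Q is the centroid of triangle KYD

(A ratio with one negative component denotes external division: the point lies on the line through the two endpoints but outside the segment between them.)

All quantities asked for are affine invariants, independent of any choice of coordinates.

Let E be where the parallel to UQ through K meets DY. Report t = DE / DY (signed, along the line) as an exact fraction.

t = -3

Choose coordinates D = (0, 0), K = (1, 0), U = (0, 1).
1. Y lies on line UD with UY:YD = -5:3 ⇒ Y = (0, -3/2)
2. Q is the centroid of triangle KYD ⇒ Q = (1/3, -1/2)
through K parallel to UQ: direction (1/3, -3/2); meets DY at E = (0, 9/2)
E = D + t·(Y−D) with t = -3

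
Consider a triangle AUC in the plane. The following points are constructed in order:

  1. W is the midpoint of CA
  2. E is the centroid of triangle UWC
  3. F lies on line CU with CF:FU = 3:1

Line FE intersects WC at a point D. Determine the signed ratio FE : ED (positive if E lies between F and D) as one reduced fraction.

Choose coordinates A = (0, 0), U = (1, 0), C = (0, 1).
1. W is the midpoint of CA ⇒ W = (0, 1/2)
2. E is the centroid of triangle UWC ⇒ E = (1/3, 1/2)
3. F lies on line CU with CF:FU = 3:1 ⇒ F = (3/4, 1/4)
line FE meets WC at D = (0, 7/10)
E = F + t·(D−F) with t = 5/9, so FE:ED = 5/9:4/9

FE:ED = 5/4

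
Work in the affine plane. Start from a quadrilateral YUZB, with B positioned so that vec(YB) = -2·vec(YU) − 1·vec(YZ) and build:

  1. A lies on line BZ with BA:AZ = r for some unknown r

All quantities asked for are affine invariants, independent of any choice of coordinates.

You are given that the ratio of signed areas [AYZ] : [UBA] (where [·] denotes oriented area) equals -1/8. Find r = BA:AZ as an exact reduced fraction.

r = 4

Assign Y = (0, 0), U = (1, 0), Z = (0, 1), B = (-2, -1) — the answer is frame-independent, so this choice is without loss of generality.
1. With BA:AZ = r, write λ = r/(r+1) so A = B + λ·(Z−B); A is affine-linear in λ
Every point depending on A is an affine combination of A and λ-independent points, so each such coordinate is linear in λ; the λ² term in each signed area is a multiple of (Z−B)×(Z−B) = 0, so 2·[AYZ] and 2·[UBA] are each linear in λ. Evaluating at λ=0 and λ=1:
  2·[AYZ] = -2·λ + 2,   2·[UBA] = -4·λ
So [AYZ]:[UBA] = (-2·λ + 2) / (-4·λ). Setting this equal to -1/8:
  -2·λ + 2 = -1/8·(-4·λ)  ⇒  λ = 4/5
Then r = λ/(1−λ) = (4/5)/(1/5) = 4. Check: with r = 4, A = (-2/5, 3/5) and [AYZ]:[UBA] = -1/8 as required.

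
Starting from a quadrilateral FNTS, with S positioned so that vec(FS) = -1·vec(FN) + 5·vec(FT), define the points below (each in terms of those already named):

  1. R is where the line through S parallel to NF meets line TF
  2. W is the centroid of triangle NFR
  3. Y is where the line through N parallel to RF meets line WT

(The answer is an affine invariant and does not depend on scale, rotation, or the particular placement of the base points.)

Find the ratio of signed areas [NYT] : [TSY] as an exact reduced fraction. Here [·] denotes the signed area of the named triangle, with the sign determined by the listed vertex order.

[NYT]:[TSY] = -1/2

Assign F = (0, 0), N = (1, 0), T = (0, 1), S = (-1, 5) — the answer is frame-independent, so this choice is without loss of generality.
1. R is where the line through S parallel to NF meets line TF ⇒ R = (0, 5)
2. W is the centroid of triangle NFR ⇒ W = (1/3, 5/3)
3. Y is where the line through N parallel to RF meets line WT ⇒ Y = (1, 3)
2·[NYT] = 3, 2·[TSY] = -6
[NYT]:[TSY] = 3:-6 = -1/2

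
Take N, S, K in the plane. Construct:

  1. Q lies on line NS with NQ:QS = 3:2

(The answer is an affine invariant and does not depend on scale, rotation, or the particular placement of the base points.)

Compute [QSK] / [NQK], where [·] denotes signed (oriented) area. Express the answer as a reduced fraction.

Assign N = (0, 0), S = (1, 0), K = (0, 1) — the answer is frame-independent, so this choice is without loss of generality.
1. Q lies on line NS with NQ:QS = 3:2 ⇒ Q = (3/5, 0)
2·[QSK] = 2/5, 2·[NQK] = 3/5
[QSK]:[NQK] = 2/5:3/5 = 2/3

[QSK]:[NQK] = 2/3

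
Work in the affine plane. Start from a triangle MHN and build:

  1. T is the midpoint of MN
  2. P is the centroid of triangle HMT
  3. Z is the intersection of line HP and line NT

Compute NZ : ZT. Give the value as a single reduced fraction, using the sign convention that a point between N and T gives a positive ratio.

NZ:ZT = -3

Work in coordinates with M = (0, 0), H = (1, 0), N = (0, 1).
1. T is the midpoint of MN ⇒ T = (0, 1/2)
2. P is the centroid of triangle HMT ⇒ P = (1/3, 1/6)
3. Z is the intersection of line HP and line NT ⇒ Z = (0, 1/4)
Z = N + t·(T−N) with t = 3/2, so NZ:ZT = t:(1−t) = 3/2:-1/2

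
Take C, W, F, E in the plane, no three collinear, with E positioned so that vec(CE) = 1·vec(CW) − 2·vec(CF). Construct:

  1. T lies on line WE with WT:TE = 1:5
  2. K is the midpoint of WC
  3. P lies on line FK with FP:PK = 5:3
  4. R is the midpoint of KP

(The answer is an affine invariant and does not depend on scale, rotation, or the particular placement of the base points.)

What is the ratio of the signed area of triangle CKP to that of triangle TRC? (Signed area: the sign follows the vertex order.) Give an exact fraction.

[CKP]:[TRC] = 18/31

Choose coordinates C = (0, 0), W = (1, 0), F = (0, 1), E = (1, -2).
1. T lies on line WE with WT:TE = 1:5 ⇒ T = (1, -1/3)
2. K is the midpoint of WC ⇒ K = (1/2, 0)
3. P lies on line FK with FP:PK = 5:3 ⇒ P = (5/16, 3/8)
4. R is the midpoint of KP ⇒ R = (13/32, 3/16)
2·[CKP] = 3/16, 2·[TRC] = 31/96
[CKP]:[TRC] = 3/16:31/96 = 18/31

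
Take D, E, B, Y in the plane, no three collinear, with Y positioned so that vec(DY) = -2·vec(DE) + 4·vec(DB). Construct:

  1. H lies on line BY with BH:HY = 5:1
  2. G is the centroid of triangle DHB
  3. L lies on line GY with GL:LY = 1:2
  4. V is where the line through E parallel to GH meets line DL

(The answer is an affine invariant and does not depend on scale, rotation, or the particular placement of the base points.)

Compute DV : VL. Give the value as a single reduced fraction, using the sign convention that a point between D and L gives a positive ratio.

DV:VL = -27/20

Assign D = (0, 0), E = (1, 0), B = (0, 1), Y = (-2, 4) — the answer is frame-independent, so this choice is without loss of generality.
1. H lies on line BY with BH:HY = 5:1 ⇒ H = (-5/3, 7/2)
2. G is the centroid of triangle DHB ⇒ G = (-5/9, 3/2)
3. L lies on line GY with GL:LY = 1:2 ⇒ L = (-28/27, 7/3)
4. V is where the line through E parallel to GH meets line DL ⇒ V = (-4, 9)
V = D + t·(L−D) with t = 27/7, so DV:VL = t:(1−t) = 27/7:-20/7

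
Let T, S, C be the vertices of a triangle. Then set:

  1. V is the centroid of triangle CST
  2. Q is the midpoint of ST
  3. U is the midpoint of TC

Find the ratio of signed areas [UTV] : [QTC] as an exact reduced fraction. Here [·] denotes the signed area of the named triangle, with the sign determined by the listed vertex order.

Assign T = (0, 0), S = (1, 0), C = (0, 1) — the answer is frame-independent, so this choice is without loss of generality.
1. V is the centroid of triangle CST ⇒ V = (1/3, 1/3)
2. Q is the midpoint of ST ⇒ Q = (1/2, 0)
3. U is the midpoint of TC ⇒ U = (0, 1/2)
2·[UTV] = 1/6, 2·[QTC] = -1/2
[UTV]:[QTC] = 1/6:-1/2 = -1/3

[UTV]:[QTC] = -1/3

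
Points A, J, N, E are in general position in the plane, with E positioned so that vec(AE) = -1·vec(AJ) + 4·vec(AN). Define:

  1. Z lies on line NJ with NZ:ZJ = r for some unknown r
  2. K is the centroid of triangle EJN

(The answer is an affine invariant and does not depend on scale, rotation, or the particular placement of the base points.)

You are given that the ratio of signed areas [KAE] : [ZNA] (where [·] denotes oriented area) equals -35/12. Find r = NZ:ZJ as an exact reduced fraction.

r = 4/3

Choose coordinates A = (0, 0), J = (1, 0), N = (0, 1), E = (-1, 4).
1. With NZ:ZJ = r, write λ = r/(r+1) so Z = N + λ·(J−N); Z is affine-linear in λ
2. K is the centroid of triangle EJN ⇒ K = (0, 5/3)
Every point depending on Z is an affine combination of Z and λ-independent points, so each such coordinate is linear in λ; the λ² term in each signed area is a multiple of (J−N)×(J−N) = 0, so 2·[KAE] and 2·[ZNA] are each linear in λ. Evaluating at λ=0 and λ=1:
  2·[KAE] = -5/3,   2·[ZNA] = λ
So [KAE]:[ZNA] = (-5/3) / (λ). Setting this equal to -35/12:
  -5/3 = -35/12·(λ)  ⇒  λ = 4/7
Then r = λ/(1−λ) = (4/7)/(3/7) = 4/3. Check: with r = 4/3, Z = (4/7, 3/7) and [KAE]:[ZNA] = -35/12 as required.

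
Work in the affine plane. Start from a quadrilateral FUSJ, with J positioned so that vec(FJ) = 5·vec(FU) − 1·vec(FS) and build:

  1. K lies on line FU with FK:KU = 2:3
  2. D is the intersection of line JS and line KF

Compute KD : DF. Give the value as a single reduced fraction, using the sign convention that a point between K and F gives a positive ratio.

KD:DF = -21/25

Work in coordinates with F = (0, 0), U = (1, 0), S = (0, 1), J = (5, -1).
1. K lies on line FU with FK:KU = 2:3 ⇒ K = (2/5, 0)
2. D is the intersection of line JS and line KF ⇒ D = (5/2, 0)
D = K + t·(F−K) with t = -21/4, so KD:DF = t:(1−t) = -21/4:25/4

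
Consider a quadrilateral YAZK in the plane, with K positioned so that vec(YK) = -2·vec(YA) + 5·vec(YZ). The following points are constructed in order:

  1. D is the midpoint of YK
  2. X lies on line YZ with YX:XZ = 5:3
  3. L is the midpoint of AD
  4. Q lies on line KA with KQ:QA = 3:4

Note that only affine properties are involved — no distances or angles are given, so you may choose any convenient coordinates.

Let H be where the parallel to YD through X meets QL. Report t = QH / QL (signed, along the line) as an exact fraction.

t = -5/2

Assign Y = (0, 0), A = (1, 0), Z = (0, 1), K = (-2, 5) — the answer is frame-independent, so this choice is without loss of generality.
1. D is the midpoint of YK ⇒ D = (-1, 5/2)
2. X lies on line YZ with YX:XZ = 5:3 ⇒ X = (0, 5/8)
3. L is the midpoint of AD ⇒ L = (0, 5/4)
4. Q lies on line KA with KQ:QA = 3:4 ⇒ Q = (-5/7, 20/7)
through X parallel to YD: direction (-1, 5/2); meets QL at H = (-5/2, 55/8)
H = Q + t·(L−Q) with t = -5/2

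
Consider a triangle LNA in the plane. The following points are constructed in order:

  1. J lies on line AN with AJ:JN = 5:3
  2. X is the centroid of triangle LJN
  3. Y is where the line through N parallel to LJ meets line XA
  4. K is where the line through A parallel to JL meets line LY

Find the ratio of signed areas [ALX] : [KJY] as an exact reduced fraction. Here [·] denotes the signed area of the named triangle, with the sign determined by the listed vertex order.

Choose coordinates L = (0, 0), N = (1, 0), A = (0, 1).
1. J lies on line AN with AJ:JN = 5:3 ⇒ J = (5/8, 3/8)
2. X is the centroid of triangle LJN ⇒ X = (13/24, 1/8)
3. Y is where the line through N parallel to LJ meets line XA ⇒ Y = (13/18, -1/6)
4. K is where the line through A parallel to JL meets line LY ⇒ K = (-65/54, 5/18)
2·[ALX] = 13/24, 2·[KJY] = -1
[ALX]:[KJY] = 13/24:-1 = -13/24

[ALX]:[KJY] = -13/24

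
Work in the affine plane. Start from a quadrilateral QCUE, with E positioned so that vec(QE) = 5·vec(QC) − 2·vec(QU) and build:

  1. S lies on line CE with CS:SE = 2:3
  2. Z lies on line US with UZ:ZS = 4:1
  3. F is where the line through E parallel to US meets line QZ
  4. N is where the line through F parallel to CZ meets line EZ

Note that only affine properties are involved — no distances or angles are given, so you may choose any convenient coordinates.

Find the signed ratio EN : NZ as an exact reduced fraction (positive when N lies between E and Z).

Choose coordinates Q = (0, 0), C = (1, 0), U = (0, 1), E = (5, -2).
1. S lies on line CE with CS:SE = 2:3 ⇒ S = (13/5, -4/5)
2. Z lies on line US with UZ:ZS = 4:1 ⇒ Z = (52/25, -11/25)
3. F is where the line through E parallel to US meets line QZ ⇒ F = (76/25, -209/325)
4. N is where the line through F parallel to CZ meets line EZ ⇒ N = (971/1625, 44/125)
N = E + t·(Z−E) with t = 98/65, so EN:NZ = t:(1−t) = 98/65:-33/65

EN:NZ = -98/33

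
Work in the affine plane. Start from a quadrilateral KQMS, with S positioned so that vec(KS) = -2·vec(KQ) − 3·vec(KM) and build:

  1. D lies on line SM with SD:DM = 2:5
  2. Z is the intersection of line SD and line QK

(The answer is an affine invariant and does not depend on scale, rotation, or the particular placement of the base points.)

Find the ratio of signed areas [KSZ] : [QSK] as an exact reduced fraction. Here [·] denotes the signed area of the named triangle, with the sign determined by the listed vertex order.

[KSZ]:[QSK] = 1/2

Assign K = (0, 0), Q = (1, 0), M = (0, 1), S = (-2, -3) — the answer is frame-independent, so this choice is without loss of generality.
1. D lies on line SM with SD:DM = 2:5 ⇒ D = (-10/7, -13/7)
2. Z is the intersection of line SD and line QK ⇒ Z = (-1/2, 0)
2·[KSZ] = -3/2, 2·[QSK] = -3
[KSZ]:[QSK] = -3/2:-3 = 1/2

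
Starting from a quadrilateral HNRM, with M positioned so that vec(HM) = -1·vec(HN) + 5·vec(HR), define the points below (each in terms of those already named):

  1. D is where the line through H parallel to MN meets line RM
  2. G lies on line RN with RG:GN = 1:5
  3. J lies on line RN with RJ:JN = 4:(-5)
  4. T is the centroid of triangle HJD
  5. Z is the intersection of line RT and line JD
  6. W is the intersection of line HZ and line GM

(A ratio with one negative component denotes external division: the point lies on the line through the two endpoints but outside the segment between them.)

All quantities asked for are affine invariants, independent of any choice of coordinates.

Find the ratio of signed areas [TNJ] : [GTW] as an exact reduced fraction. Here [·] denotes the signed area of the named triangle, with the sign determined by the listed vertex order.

Assign H = (0, 0), N = (1, 0), R = (0, 1), M = (-1, 5) — the answer is frame-independent, so this choice is without loss of generality.
1. D is where the line through H parallel to MN meets line RM ⇒ D = (2/3, -5/3)
2. G lies on line RN with RG:GN = 1:5 ⇒ G = (1/6, 5/6)
3. J lies on line RN with RJ:JN = 4:(-5) ⇒ J = (-4, 5)
4. T is the centroid of triangle HJD ⇒ T = (-10/9, 10/9)
5. Z is the intersection of line RT and line JD ⇒ Z = (-40/31, 35/31)
6. W is the intersection of line HZ and line GM ⇒ W = (80/151, -70/151)
2·[TNJ] = 5, 2·[GTW] = 235/151
[TNJ]:[GTW] = 5:235/151 = 151/47

[TNJ]:[GTW] = 151/47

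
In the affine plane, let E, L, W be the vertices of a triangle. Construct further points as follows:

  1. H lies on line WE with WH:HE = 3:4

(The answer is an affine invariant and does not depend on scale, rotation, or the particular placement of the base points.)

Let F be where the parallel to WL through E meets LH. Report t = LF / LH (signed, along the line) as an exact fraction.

Assign E = (0, 0), L = (1, 0), W = (0, 1) — the answer is frame-independent, so this choice is without loss of generality.
1. H lies on line WE with WH:HE = 3:4 ⇒ H = (0, 4/7)
through E parallel to WL: direction (1, -1); meets LH at F = (-4/3, 4/3)
F = L + t·(H−L) with t = 7/3

t = 7/3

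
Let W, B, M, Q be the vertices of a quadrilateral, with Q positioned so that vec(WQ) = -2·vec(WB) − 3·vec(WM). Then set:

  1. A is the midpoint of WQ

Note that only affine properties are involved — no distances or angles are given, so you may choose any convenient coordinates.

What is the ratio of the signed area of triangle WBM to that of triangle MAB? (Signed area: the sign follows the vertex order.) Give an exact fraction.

[WBM]:[MAB] = 2/7

Set W = (0, 0), B = (1, 0), M = (0, 1), Q = (-2, -3); any affine frame gives the same invariant.
1. A is the midpoint of WQ ⇒ A = (-1, -3/2)
2·[WBM] = 1, 2·[MAB] = 7/2
[WBM]:[MAB] = 1:7/2 = 2/7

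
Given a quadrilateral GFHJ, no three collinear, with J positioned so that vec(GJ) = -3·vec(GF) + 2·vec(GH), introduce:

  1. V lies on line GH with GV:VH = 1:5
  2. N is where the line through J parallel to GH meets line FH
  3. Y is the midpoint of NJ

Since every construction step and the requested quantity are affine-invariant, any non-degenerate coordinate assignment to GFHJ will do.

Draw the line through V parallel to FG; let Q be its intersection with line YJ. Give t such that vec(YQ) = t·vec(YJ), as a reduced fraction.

t = 17/6

Choose coordinates G = (0, 0), F = (1, 0), H = (0, 1), J = (-3, 2).
1. V lies on line GH with GV:VH = 1:5 ⇒ V = (0, 1/6)
2. N is where the line through J parallel to GH meets line FH ⇒ N = (-3, 4)
3. Y is the midpoint of NJ ⇒ Y = (-3, 3)
through V parallel to FG: direction (-1, 0); meets YJ at Q = (-3, 1/6)
Q = Y + t·(J−Y) with t = 17/6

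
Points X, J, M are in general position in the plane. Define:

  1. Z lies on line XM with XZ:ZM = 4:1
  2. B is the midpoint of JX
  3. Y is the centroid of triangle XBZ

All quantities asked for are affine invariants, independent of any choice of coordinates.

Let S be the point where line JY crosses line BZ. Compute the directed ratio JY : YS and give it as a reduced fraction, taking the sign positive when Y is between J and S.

Choose coordinates X = (0, 0), J = (1, 0), M = (0, 1).
1. Z lies on line XM with XZ:ZM = 4:1 ⇒ Z = (0, 4/5)
2. B is the midpoint of JX ⇒ B = (1/2, 0)
3. Y is the centroid of triangle XBZ ⇒ Y = (1/6, 4/15)
line JY meets BZ at S = (3/8, 1/5)
Y = J + t·(S−J) with t = 4/3, so JY:YS = 4/3:-1/3

JY:YS = -4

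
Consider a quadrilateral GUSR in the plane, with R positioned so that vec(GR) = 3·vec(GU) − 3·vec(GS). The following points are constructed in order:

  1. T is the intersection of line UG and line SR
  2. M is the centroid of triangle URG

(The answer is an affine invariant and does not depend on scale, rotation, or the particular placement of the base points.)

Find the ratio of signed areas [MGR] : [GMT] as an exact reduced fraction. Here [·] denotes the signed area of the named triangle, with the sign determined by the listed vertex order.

[MGR]:[GMT] = 4/3

Assign G = (0, 0), U = (1, 0), S = (0, 1), R = (3, -3) — the answer is frame-independent, so this choice is without loss of generality.
1. T is the intersection of line UG and line SR ⇒ T = (3/4, 0)
2. M is the centroid of triangle URG ⇒ M = (4/3, -1)
2·[MGR] = 1, 2·[GMT] = 3/4
[MGR]:[GMT] = 1:3/4 = 4/3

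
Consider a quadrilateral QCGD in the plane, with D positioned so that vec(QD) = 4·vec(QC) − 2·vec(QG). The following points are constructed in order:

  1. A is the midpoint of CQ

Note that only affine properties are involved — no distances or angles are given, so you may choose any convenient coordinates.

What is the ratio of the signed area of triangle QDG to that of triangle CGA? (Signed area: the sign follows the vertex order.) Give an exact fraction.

Assign Q = (0, 0), C = (1, 0), G = (0, 1), D = (4, -2) — the answer is frame-independent, so this choice is without loss of generality.
1. A is the midpoint of CQ ⇒ A = (1/2, 0)
2·[QDG] = 4, 2·[CGA] = 1/2
[QDG]:[CGA] = 4:1/2 = 8

[QDG]:[CGA] = 8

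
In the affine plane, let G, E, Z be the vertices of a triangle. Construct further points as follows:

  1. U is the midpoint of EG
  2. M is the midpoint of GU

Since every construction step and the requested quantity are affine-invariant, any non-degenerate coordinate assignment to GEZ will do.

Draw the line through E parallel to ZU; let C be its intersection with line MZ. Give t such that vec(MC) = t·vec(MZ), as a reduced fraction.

t = 3

Assign G = (0, 0), E = (1, 0), Z = (0, 1) — the answer is frame-independent, so this choice is without loss of generality.
1. U is the midpoint of EG ⇒ U = (1/2, 0)
2. M is the midpoint of GU ⇒ M = (1/4, 0)
through E parallel to ZU: direction (1/2, -1); meets MZ at C = (-1/2, 3)
C = M + t·(Z−M) with t = 3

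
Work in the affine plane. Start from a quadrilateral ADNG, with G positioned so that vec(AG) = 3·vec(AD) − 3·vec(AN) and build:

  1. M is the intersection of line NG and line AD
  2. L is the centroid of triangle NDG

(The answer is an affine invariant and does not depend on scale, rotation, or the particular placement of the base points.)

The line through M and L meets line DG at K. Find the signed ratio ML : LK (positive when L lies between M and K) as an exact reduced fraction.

ML:LK = 5/4

Choose coordinates A = (0, 0), D = (1, 0), N = (0, 1), G = (3, -3).
1. M is the intersection of line NG and line AD ⇒ M = (3/4, 0)
2. L is the centroid of triangle NDG ⇒ L = (4/3, -2/3)
line ML meets DG at K = (9/5, -6/5)
L = M + t·(K−M) with t = 5/9, so ML:LK = 5/9:4/9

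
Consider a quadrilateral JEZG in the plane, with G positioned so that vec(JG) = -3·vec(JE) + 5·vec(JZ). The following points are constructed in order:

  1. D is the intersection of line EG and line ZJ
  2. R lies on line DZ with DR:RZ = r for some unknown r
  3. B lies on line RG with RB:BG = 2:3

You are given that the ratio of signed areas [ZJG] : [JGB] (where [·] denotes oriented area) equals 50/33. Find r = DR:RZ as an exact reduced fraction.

r = 3/2

Choose coordinates J = (0, 0), E = (1, 0), Z = (0, 1), G = (-3, 5).
1. D is the intersection of line EG and line ZJ ⇒ D = (0, 5/4)
2. With DR:RZ = r, write λ = r/(r+1) so R = D + λ·(Z−D); R is affine-linear in λ
3. B lies on line RG with RB:BG = 2:3 ⇒ B is an affine combination of earlier points and hence also affine-linear in λ
Every point depending on R is an affine combination of R and λ-independent points, so each such coordinate is linear in λ; the λ² term in each signed area is a multiple of (Z−D)×(Z−D) = 0, so 2·[ZJG] and 2·[JGB] are each linear in λ. Evaluating at λ=0 and λ=1:
  2·[ZJG] = -3,   2·[JGB] = 9/20·λ − 9/4
So [ZJG]:[JGB] = (-3) / (9/20·λ − 9/4). Setting this equal to 50/33:
  -3 = 50/33·(9/20·λ − 9/4)  ⇒  λ = 3/5
Then r = λ/(1−λ) = (3/5)/(2/5) = 3/2. Check: with r = 3/2, R = (0, 11/10) and [ZJG]:[JGB] = 50/33 as required.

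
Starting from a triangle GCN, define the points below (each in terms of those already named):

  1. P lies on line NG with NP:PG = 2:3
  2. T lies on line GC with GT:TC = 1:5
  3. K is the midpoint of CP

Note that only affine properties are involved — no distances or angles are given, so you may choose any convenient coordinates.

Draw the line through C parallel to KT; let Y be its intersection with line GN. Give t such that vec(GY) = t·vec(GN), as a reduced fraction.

Work in coordinates with G = (0, 0), C = (1, 0), N = (0, 1).
1. P lies on line NG with NP:PG = 2:3 ⇒ P = (0, 3/5)
2. T lies on line GC with GT:TC = 1:5 ⇒ T = (1/6, 0)
3. K is the midpoint of CP ⇒ K = (1/2, 3/10)
through C parallel to KT: direction (-1/3, -3/10); meets GN at Y = (0, -9/10)
Y = G + t·(N−G) with t = -9/10

t = -9/10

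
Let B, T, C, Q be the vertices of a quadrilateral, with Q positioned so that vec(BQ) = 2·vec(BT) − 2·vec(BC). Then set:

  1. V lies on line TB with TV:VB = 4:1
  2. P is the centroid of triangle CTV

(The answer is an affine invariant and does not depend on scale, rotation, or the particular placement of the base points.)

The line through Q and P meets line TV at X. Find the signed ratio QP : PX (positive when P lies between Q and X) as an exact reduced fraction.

QP:PX = -7

Choose coordinates B = (0, 0), T = (1, 0), C = (0, 1), Q = (2, -2).
1. V lies on line TB with TV:VB = 4:1 ⇒ V = (1/5, 0)
2. P is the centroid of triangle CTV ⇒ P = (2/5, 1/3)
line QP meets TV at X = (22/35, 0)
P = Q + t·(X−Q) with t = 7/6, so QP:PX = 7/6:-1/6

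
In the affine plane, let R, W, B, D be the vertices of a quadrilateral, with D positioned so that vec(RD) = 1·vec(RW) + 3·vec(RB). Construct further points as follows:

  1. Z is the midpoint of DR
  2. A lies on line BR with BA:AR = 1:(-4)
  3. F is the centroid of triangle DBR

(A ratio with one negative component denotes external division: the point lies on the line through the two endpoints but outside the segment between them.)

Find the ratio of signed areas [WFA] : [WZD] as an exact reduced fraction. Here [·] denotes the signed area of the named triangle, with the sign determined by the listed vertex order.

Work in coordinates with R = (0, 0), W = (1, 0), B = (0, 1), D = (1, 3).
1. Z is the midpoint of DR ⇒ Z = (1/2, 3/2)
2. A lies on line BR with BA:AR = 1:(-4) ⇒ A = (0, 4/3)
3. F is the centroid of triangle DBR ⇒ F = (1/3, 4/3)
2·[WFA] = 4/9, 2·[WZD] = -3/2
[WFA]:[WZD] = 4/9:-3/2 = -8/27

[WFA]:[WZD] = -8/27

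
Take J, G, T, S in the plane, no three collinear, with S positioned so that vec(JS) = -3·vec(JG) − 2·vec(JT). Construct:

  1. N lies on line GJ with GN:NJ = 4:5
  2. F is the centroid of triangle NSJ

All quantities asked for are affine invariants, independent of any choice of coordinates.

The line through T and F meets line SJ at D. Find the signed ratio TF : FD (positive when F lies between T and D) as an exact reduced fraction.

Choose coordinates J = (0, 0), G = (1, 0), T = (0, 1), S = (-3, -2).
1. N lies on line GJ with GN:NJ = 4:5 ⇒ N = (5/9, 0)
2. F is the centroid of triangle NSJ ⇒ F = (-22/27, -2/3)
line TF meets SJ at D = (-66/91, -44/91)
F = T + t·(D−T) with t = 91/81, so TF:FD = 91/81:-10/81

TF:FD = -91/10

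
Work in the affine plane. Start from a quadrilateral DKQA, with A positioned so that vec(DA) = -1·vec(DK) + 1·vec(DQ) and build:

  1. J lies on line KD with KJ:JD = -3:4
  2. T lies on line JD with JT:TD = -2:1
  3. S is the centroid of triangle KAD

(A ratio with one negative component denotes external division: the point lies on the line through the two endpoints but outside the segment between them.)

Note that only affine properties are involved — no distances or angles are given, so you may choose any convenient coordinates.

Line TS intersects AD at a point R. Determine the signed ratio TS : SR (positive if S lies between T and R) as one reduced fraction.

Work in coordinates with D = (0, 0), K = (1, 0), Q = (0, 1), A = (-1, 1).
1. J lies on line KD with KJ:JD = -3:4 ⇒ J = (4, 0)
2. T lies on line JD with JT:TD = -2:1 ⇒ T = (-4, 0)
3. S is the centroid of triangle KAD ⇒ S = (0, 1/3)
line TS meets AD at R = (-4/13, 4/13)
S = T + t·(R−T) with t = 13/12, so TS:SR = 13/12:-1/12

TS:SR = -13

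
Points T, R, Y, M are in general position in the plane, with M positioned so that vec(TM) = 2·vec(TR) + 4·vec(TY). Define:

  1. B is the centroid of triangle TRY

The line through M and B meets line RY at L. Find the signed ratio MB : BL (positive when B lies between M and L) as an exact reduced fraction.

MB:BL = -16

Assign T = (0, 0), R = (1, 0), Y = (0, 1), M = (2, 4) — the answer is frame-independent, so this choice is without loss of generality.
1. B is the centroid of triangle TRY ⇒ B = (1/3, 1/3)
line MB meets RY at L = (7/16, 9/16)
B = M + t·(L−M) with t = 16/15, so MB:BL = 16/15:-1/15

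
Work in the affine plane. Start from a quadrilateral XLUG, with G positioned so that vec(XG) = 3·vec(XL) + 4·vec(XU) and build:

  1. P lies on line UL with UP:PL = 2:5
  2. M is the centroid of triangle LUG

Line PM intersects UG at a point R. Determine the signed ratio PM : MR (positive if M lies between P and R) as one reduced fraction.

Choose coordinates X = (0, 0), L = (1, 0), U = (0, 1), G = (3, 4).
1. P lies on line UL with UP:PL = 2:5 ⇒ P = (2/7, 5/7)
2. M is the centroid of triangle LUG ⇒ M = (4/3, 5/3)
line PM meets UG at R = (-6, -5)
M = P + t·(R−P) with t = -1/6, so PM:MR = -1/6:7/6

PM:MR = -1/7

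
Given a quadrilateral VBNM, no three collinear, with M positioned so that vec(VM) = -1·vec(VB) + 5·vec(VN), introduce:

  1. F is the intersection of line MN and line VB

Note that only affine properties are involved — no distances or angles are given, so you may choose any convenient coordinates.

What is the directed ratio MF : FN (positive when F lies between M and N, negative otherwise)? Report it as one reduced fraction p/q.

MF:FN = -5

Assign V = (0, 0), B = (1, 0), N = (0, 1), M = (-1, 5) — the answer is frame-independent, so this choice is without loss of generality.
1. F is the intersection of line MN and line VB ⇒ F = (1/4, 0)
F = M + t·(N−M) with t = 5/4, so MF:FN = t:(1−t) = 5/4:-1/4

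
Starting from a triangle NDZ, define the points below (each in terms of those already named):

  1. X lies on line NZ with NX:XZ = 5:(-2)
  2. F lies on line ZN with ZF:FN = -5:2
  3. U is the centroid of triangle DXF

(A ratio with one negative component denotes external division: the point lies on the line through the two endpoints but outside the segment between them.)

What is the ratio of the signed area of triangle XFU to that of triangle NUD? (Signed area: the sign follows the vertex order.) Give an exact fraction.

[XFU]:[NUD] = -7/3

Set N = (0, 0), D = (1, 0), Z = (0, 1); any affine frame gives the same invariant.
1. X lies on line NZ with NX:XZ = 5:(-2) ⇒ X = (0, 5/3)
2. F lies on line ZN with ZF:FN = -5:2 ⇒ F = (0, -2/3)
3. U is the centroid of triangle DXF ⇒ U = (1/3, 1/3)
2·[XFU] = 7/9, 2·[NUD] = -1/3
[XFU]:[NUD] = 7/9:-1/3 = -7/3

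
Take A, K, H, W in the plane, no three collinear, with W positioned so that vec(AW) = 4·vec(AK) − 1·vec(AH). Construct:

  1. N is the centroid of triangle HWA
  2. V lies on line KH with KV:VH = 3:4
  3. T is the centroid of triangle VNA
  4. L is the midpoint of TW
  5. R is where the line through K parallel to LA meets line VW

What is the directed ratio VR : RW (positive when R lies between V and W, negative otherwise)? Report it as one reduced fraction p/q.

Work in coordinates with A = (0, 0), K = (1, 0), H = (0, 1), W = (4, -1).
1. N is the centroid of triangle HWA ⇒ N = (4/3, 0)
2. V lies on line KH with KV:VH = 3:4 ⇒ V = (4/7, 3/7)
3. T is the centroid of triangle VNA ⇒ T = (40/63, 1/7)
4. L is the midpoint of TW ⇒ L = (146/63, -3/7)
5. R is where the line through K parallel to LA meets line VW ⇒ R = (422/203, -81/406)
R = V + t·(W−V) with t = 51/116, so VR:RW = t:(1−t) = 51/116:65/116

VR:RW = 51/65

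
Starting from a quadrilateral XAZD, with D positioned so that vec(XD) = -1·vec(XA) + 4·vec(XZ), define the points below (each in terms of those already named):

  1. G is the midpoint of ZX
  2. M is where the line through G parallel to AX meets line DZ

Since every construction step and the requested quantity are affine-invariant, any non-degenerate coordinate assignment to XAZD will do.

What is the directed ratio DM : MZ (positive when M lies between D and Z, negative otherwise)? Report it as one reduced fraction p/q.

DM:MZ = -7

Choose coordinates X = (0, 0), A = (1, 0), Z = (0, 1), D = (-1, 4).
1. G is the midpoint of ZX ⇒ G = (0, 1/2)
2. M is where the line through G parallel to AX meets line DZ ⇒ M = (1/6, 1/2)
M = D + t·(Z−D) with t = 7/6, so DM:MZ = t:(1−t) = 7/6:-1/6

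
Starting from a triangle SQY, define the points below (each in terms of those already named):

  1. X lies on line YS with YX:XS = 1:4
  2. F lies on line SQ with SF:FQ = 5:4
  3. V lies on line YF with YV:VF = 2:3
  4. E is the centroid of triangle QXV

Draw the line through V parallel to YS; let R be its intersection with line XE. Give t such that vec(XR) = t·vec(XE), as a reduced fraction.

Work in coordinates with S = (0, 0), Q = (1, 0), Y = (0, 1).
1. X lies on line YS with YX:XS = 1:4 ⇒ X = (0, 4/5)
2. F lies on line SQ with SF:FQ = 5:4 ⇒ F = (5/9, 0)
3. V lies on line YF with YV:VF = 2:3 ⇒ V = (2/9, 3/5)
4. E is the centroid of triangle QXV ⇒ E = (11/27, 7/15)
through V parallel to YS: direction (0, -1); meets XE at R = (2/9, 34/55)
R = X + t·(E−X) with t = 6/11

t = 6/11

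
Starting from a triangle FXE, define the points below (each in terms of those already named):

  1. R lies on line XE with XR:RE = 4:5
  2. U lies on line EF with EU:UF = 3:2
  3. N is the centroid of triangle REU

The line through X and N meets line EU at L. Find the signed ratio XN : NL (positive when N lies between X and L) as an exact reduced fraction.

Choose coordinates F = (0, 0), X = (1, 0), E = (0, 1).
1. R lies on line XE with XR:RE = 4:5 ⇒ R = (5/9, 4/9)
2. U lies on line EF with EU:UF = 3:2 ⇒ U = (0, 2/5)
3. N is the centroid of triangle REU ⇒ N = (5/27, 83/135)
line XN meets EU at L = (0, 83/110)
N = X + t·(L−X) with t = 22/27, so XN:NL = 22/27:5/27

XN:NL = 22/5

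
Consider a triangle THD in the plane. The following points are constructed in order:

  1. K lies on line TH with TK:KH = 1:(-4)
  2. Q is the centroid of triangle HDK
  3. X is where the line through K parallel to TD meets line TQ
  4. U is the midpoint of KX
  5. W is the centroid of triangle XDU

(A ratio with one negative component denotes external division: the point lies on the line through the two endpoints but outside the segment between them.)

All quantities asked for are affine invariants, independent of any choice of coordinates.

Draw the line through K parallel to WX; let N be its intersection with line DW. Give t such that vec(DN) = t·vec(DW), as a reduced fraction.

Set T = (0, 0), H = (1, 0), D = (0, 1); any affine frame gives the same invariant.
1. K lies on line TH with TK:KH = 1:(-4) ⇒ K = (-1/3, 0)
2. Q is the centroid of triangle HDK ⇒ Q = (2/9, 1/3)
3. X is where the line through K parallel to TD meets line TQ ⇒ X = (-1/3, -1/2)
4. U is the midpoint of KX ⇒ U = (-1/3, -1/4)
5. W is the centroid of triangle XDU ⇒ W = (-2/9, 1/12)
through K parallel to WX: direction (-1/9, -7/12); meets DW at N = (-2/3, -7/4)
N = D + t·(W−D) with t = 3

t = 3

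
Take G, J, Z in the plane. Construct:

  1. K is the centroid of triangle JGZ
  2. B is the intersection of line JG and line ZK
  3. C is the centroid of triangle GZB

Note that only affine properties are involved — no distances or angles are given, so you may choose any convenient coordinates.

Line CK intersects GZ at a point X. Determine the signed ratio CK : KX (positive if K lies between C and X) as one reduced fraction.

CK:KX = -1/2

Choose coordinates G = (0, 0), J = (1, 0), Z = (0, 1).
1. K is the centroid of triangle JGZ ⇒ K = (1/3, 1/3)
2. B is the intersection of line JG and line ZK ⇒ B = (1/2, 0)
3. C is the centroid of triangle GZB ⇒ C = (1/6, 1/3)
line CK meets GZ at X = (0, 1/3)
K = C + t·(X−C) with t = -1, so CK:KX = -1:2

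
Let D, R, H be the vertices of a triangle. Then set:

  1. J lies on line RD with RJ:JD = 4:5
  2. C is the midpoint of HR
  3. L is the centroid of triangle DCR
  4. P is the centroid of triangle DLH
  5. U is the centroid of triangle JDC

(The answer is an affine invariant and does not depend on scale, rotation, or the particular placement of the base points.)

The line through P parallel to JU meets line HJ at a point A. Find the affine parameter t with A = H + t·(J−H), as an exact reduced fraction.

t = 47/54

Work in coordinates with D = (0, 0), R = (1, 0), H = (0, 1).
1. J lies on line RD with RJ:JD = 4:5 ⇒ J = (5/9, 0)
2. C is the midpoint of HR ⇒ C = (1/2, 1/2)
3. L is the centroid of triangle DCR ⇒ L = (1/2, 1/6)
4. P is the centroid of triangle DLH ⇒ P = (1/6, 7/18)
5. U is the centroid of triangle JDC ⇒ U = (19/54, 1/6)
through P parallel to JU: direction (-11/54, 1/6); meets HJ at A = (235/486, 7/54)
A = H + t·(J−H) with t = 47/54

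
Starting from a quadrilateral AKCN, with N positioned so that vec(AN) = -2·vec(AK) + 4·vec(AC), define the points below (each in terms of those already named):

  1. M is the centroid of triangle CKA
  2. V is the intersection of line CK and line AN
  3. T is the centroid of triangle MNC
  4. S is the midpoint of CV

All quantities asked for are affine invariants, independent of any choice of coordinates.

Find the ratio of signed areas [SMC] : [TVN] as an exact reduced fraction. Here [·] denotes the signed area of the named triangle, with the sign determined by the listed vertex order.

Assign A = (0, 0), K = (1, 0), C = (0, 1), N = (-2, 4) — the answer is frame-independent, so this choice is without loss of generality.
1. M is the centroid of triangle CKA ⇒ M = (1/3, 1/3)
2. V is the intersection of line CK and line AN ⇒ V = (-1, 2)
3. T is the centroid of triangle MNC ⇒ T = (-5/9, 16/9)
4. S is the midpoint of CV ⇒ S = (-1/2, 3/2)
2·[SMC] = 1/6, 2·[TVN] = -2/3
[SMC]:[TVN] = 1/6:-2/3 = -1/4

[SMC]:[TVN] = -1/4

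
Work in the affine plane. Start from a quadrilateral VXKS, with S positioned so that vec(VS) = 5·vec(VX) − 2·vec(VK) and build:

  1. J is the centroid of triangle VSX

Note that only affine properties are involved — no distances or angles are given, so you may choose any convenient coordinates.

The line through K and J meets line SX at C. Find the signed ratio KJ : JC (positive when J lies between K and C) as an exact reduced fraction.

KJ:JC = -4

Set V = (0, 0), X = (1, 0), K = (0, 1), S = (5, -2); any affine frame gives the same invariant.
1. J is the centroid of triangle VSX ⇒ J = (2, -2/3)
line KJ meets SX at C = (3/2, -1/4)
J = K + t·(C−K) with t = 4/3, so KJ:JC = 4/3:-1/3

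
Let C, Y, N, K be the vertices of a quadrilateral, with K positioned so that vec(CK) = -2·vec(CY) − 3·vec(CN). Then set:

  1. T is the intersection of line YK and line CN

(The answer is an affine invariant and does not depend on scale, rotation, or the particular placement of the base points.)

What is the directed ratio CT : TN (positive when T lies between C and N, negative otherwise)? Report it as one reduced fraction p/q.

Work in coordinates with C = (0, 0), Y = (1, 0), N = (0, 1), K = (-2, -3).
1. T is the intersection of line YK and line CN ⇒ T = (0, -1)
T = C + t·(N−C) with t = -1, so CT:TN = t:(1−t) = -1:2

CT:TN = -1/2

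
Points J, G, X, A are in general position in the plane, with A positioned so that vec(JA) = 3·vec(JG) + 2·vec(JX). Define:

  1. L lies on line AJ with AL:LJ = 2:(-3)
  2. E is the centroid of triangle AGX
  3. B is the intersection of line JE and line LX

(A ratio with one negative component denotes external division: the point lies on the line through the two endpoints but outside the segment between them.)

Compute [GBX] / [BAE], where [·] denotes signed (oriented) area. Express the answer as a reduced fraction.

[GBX]:[BAE] = -42/5

Set J = (0, 0), G = (1, 0), X = (0, 1), A = (3, 2); any affine frame gives the same invariant.
1. L lies on line AJ with AL:LJ = 2:(-3) ⇒ L = (9, 6)
2. E is the centroid of triangle AGX ⇒ E = (4/3, 1)
3. B is the intersection of line JE and line LX ⇒ B = (36/7, 27/7)
2·[GBX] = 8, 2·[BAE] = -20/21
[GBX]:[BAE] = 8:-20/21 = -42/5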